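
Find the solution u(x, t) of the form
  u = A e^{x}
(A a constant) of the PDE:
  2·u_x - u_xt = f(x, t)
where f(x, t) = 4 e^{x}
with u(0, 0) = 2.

Substitute the ansatz u = A e^{x} into the left-hand side.
Derivatives of the ansatz:
  u_x = A e^{x}
  u_xt = 0
Term by term:
  2·u_x = 2 A e^{x}
  -u_xt = 0
So the left-hand side equals
  2 A e^{x}
This must equal f(x, t) = 4 e^{x} identically.
Matching coefficients of the independent functions:
  [e^{x}]:  2 A = 4
Solving: A = 2.
Check against the point condition:
  u(0, 0) = 2  ⟹  A = 2  ✓
Hence u(x, t) = 2 e^{x}.

Answer: u(x, t) = 2 e^{x}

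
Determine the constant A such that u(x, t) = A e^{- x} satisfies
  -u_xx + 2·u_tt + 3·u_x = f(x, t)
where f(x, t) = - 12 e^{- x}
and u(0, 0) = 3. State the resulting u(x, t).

Answer: u(x, t) = 3 e^{- x}

Derivation:
Substitute the ansatz u = A e^{- x} into the left-hand side.
Derivatives of the ansatz:
  u_xx = A e^{- x}
  u_tt = 0
  u_x = - A e^{- x}
Term by term:
  -u_xx = - A e^{- x}
  2·u_tt = 0
  3·u_x = - 3 A e^{- x}
So the left-hand side equals
  - 4 A e^{- x}
This must equal f(x, t) = - 12 e^{- x} identically.
Matching coefficients of the independent functions:
  [e^{- x}]:  - 4 A = -12
Solving: A = 3.
Check against the point condition:
  u(0, 0) = 3  ⟹  A = 3  ✓
Hence u(x, t) = 3 e^{- x}.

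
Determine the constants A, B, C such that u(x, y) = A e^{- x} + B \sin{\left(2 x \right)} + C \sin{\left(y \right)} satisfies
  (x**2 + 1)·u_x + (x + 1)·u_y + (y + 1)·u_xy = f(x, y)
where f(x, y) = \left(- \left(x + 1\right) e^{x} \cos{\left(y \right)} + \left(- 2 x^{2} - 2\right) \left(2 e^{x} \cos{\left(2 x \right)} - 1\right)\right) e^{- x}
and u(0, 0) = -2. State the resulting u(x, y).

Answer: u(x, y) = - 2 \sin{\left(2 x \right)} - \sin{\left(y \right)} - 2 e^{- x}

Derivation:
Substitute the ansatz u = A e^{- x} + B \sin{\left(2 x \right)} + C \sin{\left(y \right)} into the left-hand side.
Derivatives of the ansatz:
  u_x = - A e^{- x} + 2 B \cos{\left(2 x \right)}
  u_y = C \cos{\left(y \right)}
  u_xy = 0
Term by term:
  (x**2 + 1)·u_x = - A x^{2} e^{- x} - A e^{- x} + 2 B x^{2} \cos{\left(2 x \right)} + 2 B \cos{\left(2 x \right)}
  (x + 1)·u_y = C x \cos{\left(y \right)} + C \cos{\left(y \right)}
  (y + 1)·u_xy = 0
So the left-hand side equals
  - A x^{2} e^{- x} - A e^{- x} + 2 B x^{2} \cos{\left(2 x \right)} + 2 B \cos{\left(2 x \right)} + C x \cos{\left(y \right)} + C \cos{\left(y \right)}
This must equal f(x, y) identically; expanded, f = - 4 x^{2} \cos{\left(2 x \right)} + 2 x^{2} e^{- x} - x \cos{\left(y \right)} - 4 \cos{\left(2 x \right)} - \cos{\left(y \right)} + 2 e^{- x}.
Matching coefficients of the independent functions:
  [x \cos{\left(y \right)}, \cos{\left(y \right)}]:  C = -1
  [x^{2} e^{- x}, e^{- x}]:  - A = 2
  [x^{2} \cos{\left(2 x \right)}, \cos{\left(2 x \right)}]:  2 B = -4
Solving: A = -2, B = -2, C = -1.
Check against the point condition:
  u(0, 0) = -2  ⟹  A = -2  ✓
Hence u(x, y) = - 2 \sin{\left(2 x \right)} - \sin{\left(y \right)} - 2 e^{- x}.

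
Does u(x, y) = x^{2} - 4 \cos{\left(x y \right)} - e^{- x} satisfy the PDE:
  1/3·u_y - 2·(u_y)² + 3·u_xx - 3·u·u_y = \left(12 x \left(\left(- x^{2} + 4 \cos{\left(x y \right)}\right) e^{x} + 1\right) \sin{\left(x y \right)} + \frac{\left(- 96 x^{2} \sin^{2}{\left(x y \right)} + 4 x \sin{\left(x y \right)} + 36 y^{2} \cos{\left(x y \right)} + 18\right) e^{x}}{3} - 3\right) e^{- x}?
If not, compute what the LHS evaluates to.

Evaluate each term of the left-hand side for u = x^{2} - 4 \cos{\left(x y \right)} - e^{- x}.
Derivatives:
  u_y = 4 x \sin{\left(x y \right)}
  u_xx = 4 y^{2} \cos{\left(x y \right)} + 2 - e^{- x}
Terms:
  1/3·u_y = \frac{4 x \sin{\left(x y \right)}}{3}
  -2·(u_y)² = - 32 x^{2} \sin^{2}{\left(x y \right)}
  3·u_xx = 12 y^{2} \cos{\left(x y \right)} + 6 - 3 e^{- x}
  -3·u·u_y = 12 x \left(\left(- x^{2} + 4 \cos{\left(x y \right)}\right) e^{x} + 1\right) e^{- x} \sin{\left(x y \right)}
Sum: LHS = \left(12 x \left(\left(- x^{2} + 4 \cos{\left(x y \right)}\right) e^{x} + 1\right) \sin{\left(x y \right)} + \frac{\left(- 96 x^{2} \sin^{2}{\left(x y \right)} + 4 x \sin{\left(x y \right)} + 36 y^{2} \cos{\left(x y \right)} + 18\right) e^{x}}{3} - 3\right) e^{- x}
This is exactly the given right-hand side, so u is a solution.

Answer: Yes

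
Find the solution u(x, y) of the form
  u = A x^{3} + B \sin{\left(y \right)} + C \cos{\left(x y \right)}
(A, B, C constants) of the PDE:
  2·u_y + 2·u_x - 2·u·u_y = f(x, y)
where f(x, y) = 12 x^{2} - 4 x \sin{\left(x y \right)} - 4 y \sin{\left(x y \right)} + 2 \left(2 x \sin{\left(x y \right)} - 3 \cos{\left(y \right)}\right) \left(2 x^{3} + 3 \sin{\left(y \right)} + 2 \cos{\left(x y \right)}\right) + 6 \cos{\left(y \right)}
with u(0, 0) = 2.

Answer: u(x, y) = 2 x^{3} + 3 \sin{\left(y \right)} + 2 \cos{\left(x y \right)}

Derivation:
Substitute the ansatz u = A x^{3} + B \sin{\left(y \right)} + C \cos{\left(x y \right)} into the left-hand side.
Derivatives of the ansatz:
  u_y = B \cos{\left(y \right)} - C x \sin{\left(x y \right)}
  u_x = 3 A x^{2} - C y \sin{\left(x y \right)}
Term by term:
  2·u_y = 2 B \cos{\left(y \right)} - 2 C x \sin{\left(x y \right)}
  2·u_x = 6 A x^{2} - 2 C y \sin{\left(x y \right)}
  -2·u·u_y = - 2 A B x^{3} \cos{\left(y \right)} + 2 A C x^{4} \sin{\left(x y \right)} - 2 B^{2} \sin{\left(y \right)} \cos{\left(y \right)} + 2 B C x \sin{\left(y \right)} \sin{\left(x y \right)} - 2 B C \cos{\left(y \right)} \cos{\left(x y \right)} + 2 C^{2} x \sin{\left(x y \right)} \cos{\left(x y \right)}
So the left-hand side equals
  - 2 A B x^{3} \cos{\left(y \right)} + 2 A C x^{4} \sin{\left(x y \right)} + 6 A x^{2} - 2 B^{2} \sin{\left(y \right)} \cos{\left(y \right)} + 2 B C x \sin{\left(y \right)} \sin{\left(x y \right)} - 2 B C \cos{\left(y \right)} \cos{\left(x y \right)} + 2 B \cos{\left(y \right)} + 2 C^{2} x \sin{\left(x y \right)} \cos{\left(x y \right)} - 2 C x \sin{\left(x y \right)} - 2 C y \sin{\left(x y \right)}
This must equal f(x, y) identically; expanded, f = 8 x^{4} \sin{\left(x y \right)} - 12 x^{3} \cos{\left(y \right)} + 12 x^{2} + 12 x \sin{\left(y \right)} \sin{\left(x y \right)} + 8 x \sin{\left(x y \right)} \cos{\left(x y \right)} - 4 x \sin{\left(x y \right)} - 4 y \sin{\left(x y \right)} - 18 \sin{\left(y \right)} \cos{\left(y \right)} - 12 \cos{\left(y \right)} \cos{\left(x y \right)} + 6 \cos{\left(y \right)}.
Matching coefficients of the independent functions:
  [x^{2}]:  6 A = 12
  [x \sin{\left(x y \right)}, y \sin{\left(x y \right)}]:  - 2 C = -4
  [x^{3} \cos{\left(y \right)}]:  - 2 A B = -12
  [x^{4} \sin{\left(x y \right)}]:  2 A C = 8
  [\sin{\left(y \right)} \cos{\left(y \right)}]:  - 2 B^{2} = -18
  [\cos{\left(y \right)} \cos{\left(x y \right)}]:  - 2 B C = -12
  [x \sin{\left(y \right)} \sin{\left(x y \right)}]:  2 B C = 12
  [x \sin{\left(x y \right)} \cos{\left(x y \right)}]:  2 C^{2} = 8
  [\cos{\left(y \right)}]:  2 B = 6
Solving: A = 2, B = 3, C = 2.
Check against the point condition:
  u(0, 0) = 2  ⟹  C = 2  ✓
Hence u(x, y) = 2 x^{3} + 3 \sin{\left(y \right)} + 2 \cos{\left(x y \right)}.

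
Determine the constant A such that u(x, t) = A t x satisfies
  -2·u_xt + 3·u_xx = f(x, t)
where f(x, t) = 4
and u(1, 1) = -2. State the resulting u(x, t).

Answer: u(x, t) = - 2 t x

Derivation:
Substitute the ansatz u = A t x into the left-hand side.
Derivatives of the ansatz:
  u_xt = A
  u_xx = 0
Term by term:
  -2·u_xt = - 2 A
  3·u_xx = 0
So the left-hand side equals
  - 2 A
This must equal f(x, t) = 4 identically.
Matching coefficients of the independent functions:
  [constant term]:  - 2 A = 4
Solving: A = -2.
Check against the point condition:
  u(1, 1) = -2  ⟹  A = -2  ✓
Hence u(x, t) = - 2 t x.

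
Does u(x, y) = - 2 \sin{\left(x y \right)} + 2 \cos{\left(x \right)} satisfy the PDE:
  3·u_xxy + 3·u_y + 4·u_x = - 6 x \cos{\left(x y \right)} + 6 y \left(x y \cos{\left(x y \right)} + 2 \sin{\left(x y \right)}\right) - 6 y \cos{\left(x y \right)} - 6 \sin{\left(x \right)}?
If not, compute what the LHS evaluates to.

Answer: No, the LHS evaluates to - 6 x \cos{\left(x y \right)} + 6 y \left(x y \cos{\left(x y \right)} + 2 \sin{\left(x y \right)}\right) - 8 y \cos{\left(x y \right)} - 8 \sin{\left(x \right)}

Derivation:
Evaluate each term of the left-hand side for u = - 2 \sin{\left(x y \right)} + 2 \cos{\left(x \right)}.
Derivatives:
  u_xxy = 2 x y^{2} \cos{\left(x y \right)} + 4 y \sin{\left(x y \right)}
  u_y = - 2 x \cos{\left(x y \right)}
  u_x = - 2 y \cos{\left(x y \right)} - 2 \sin{\left(x \right)}
Terms:
  3·u_xxy = 6 y \left(x y \cos{\left(x y \right)} + 2 \sin{\left(x y \right)}\right)
  3·u_y = - 6 x \cos{\left(x y \right)}
  4·u_x = - 8 y \cos{\left(x y \right)} - 8 \sin{\left(x \right)}
Sum: LHS = - 6 x \cos{\left(x y \right)} + 6 y \left(x y \cos{\left(x y \right)} + 2 \sin{\left(x y \right)}\right) - 8 y \cos{\left(x y \right)} - 8 \sin{\left(x \right)}
Given right-hand side: - 6 x \cos{\left(x y \right)} + 6 y \left(x y \cos{\left(x y \right)} + 2 \sin{\left(x y \right)}\right) - 6 y \cos{\left(x y \right)} - 6 \sin{\left(x \right)}. Difference LHS − RHS = - 2 y \cos{\left(x y \right)} - 2 \sin{\left(x \right)} ≠ 0, so u is not a solution.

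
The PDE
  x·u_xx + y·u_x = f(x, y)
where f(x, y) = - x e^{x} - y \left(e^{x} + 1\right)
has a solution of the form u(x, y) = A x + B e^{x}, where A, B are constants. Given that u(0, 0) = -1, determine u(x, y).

Answer: u(x, y) = - x - e^{x}

Derivation:
Substitute the ansatz u = A x + B e^{x} into the left-hand side.
Derivatives of the ansatz:
  u_xx = B e^{x}
  u_x = A + B e^{x}
Term by term:
  x·u_xx = B x e^{x}
  y·u_x = A y + B y e^{x}
So the left-hand side equals
  A y + B x e^{x} + B y e^{x}
This must equal f(x, y) identically; expanded, f = - x e^{x} - y e^{x} - y.
Matching coefficients of the independent functions:
  [y]:  A = -1
  [x e^{x}, y e^{x}]:  B = -1
Solving: A = -1, B = -1.
Check against the point condition:
  u(0, 0) = -1  ⟹  B = -1  ✓
Hence u(x, y) = - x - e^{x}.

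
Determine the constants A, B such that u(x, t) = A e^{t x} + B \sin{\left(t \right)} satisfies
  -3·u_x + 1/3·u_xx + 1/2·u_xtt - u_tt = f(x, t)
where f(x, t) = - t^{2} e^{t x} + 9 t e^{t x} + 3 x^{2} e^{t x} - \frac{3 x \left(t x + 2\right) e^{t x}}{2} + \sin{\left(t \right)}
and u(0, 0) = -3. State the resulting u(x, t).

Substitute the ansatz u = A e^{t x} + B \sin{\left(t \right)} into the left-hand side.
Derivatives of the ansatz:
  u_x = A t e^{t x}
  u_xx = A t^{2} e^{t x}
  u_xtt = A t x^{2} e^{t x} + 2 A x e^{t x}
  u_tt = A x^{2} e^{t x} - B \sin{\left(t \right)}
Term by term:
  -3·u_x = - 3 A t e^{t x}
  1/3·u_xx = \frac{A t^{2} e^{t x}}{3}
  1/2·u_xtt = \frac{A t x^{2} e^{t x}}{2} + A x e^{t x}
  -u_tt = - A x^{2} e^{t x} + B \sin{\left(t \right)}
So the left-hand side equals
  \frac{A t^{2} e^{t x}}{3} + \frac{A t x^{2} e^{t x}}{2} - 3 A t e^{t x} - A x^{2} e^{t x} + A x e^{t x} + B \sin{\left(t \right)}
This must equal f(x, t) identically; expanded, f = - t^{2} e^{t x} - \frac{3 t x^{2} e^{t x}}{2} + 9 t e^{t x} + 3 x^{2} e^{t x} - 3 x e^{t x} + \sin{\left(t \right)}.
Matching coefficients of the independent functions:
  [t e^{t x}]:  - 3 A = 9
  [t^{2} e^{t x}]:  \frac{A}{3} = -1
  [x e^{t x}]:  A = -3
  [x^{2} e^{t x}]:  - A = 3
  [t x^{2} e^{t x}]:  \frac{A}{2} = - \frac{3}{2}
  [\sin{\left(t \right)}]:  B = 1
Solving: A = -3, B = 1.
Check against the point condition:
  u(0, 0) = -3  ⟹  A = -3  ✓
Hence u(x, t) = - 3 e^{t x} + \sin{\left(t \right)}.

Answer: u(x, t) = - 3 e^{t x} + \sin{\left(t \right)}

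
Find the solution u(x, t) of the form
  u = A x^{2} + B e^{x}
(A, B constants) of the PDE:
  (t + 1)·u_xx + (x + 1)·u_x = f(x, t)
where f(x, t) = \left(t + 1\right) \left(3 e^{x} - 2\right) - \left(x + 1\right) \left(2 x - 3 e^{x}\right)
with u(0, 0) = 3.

Answer: u(x, t) = - x^{2} + 3 e^{x}

Derivation:
Substitute the ansatz u = A x^{2} + B e^{x} into the left-hand side.
Derivatives of the ansatz:
  u_xx = 2 A + B e^{x}
  u_x = 2 A x + B e^{x}
Term by term:
  (t + 1)·u_xx = 2 A t + 2 A + B t e^{x} + B e^{x}
  (x + 1)·u_x = 2 A x^{2} + 2 A x + B x e^{x} + B e^{x}
So the left-hand side equals
  2 A t + 2 A x^{2} + 2 A x + 2 A + B t e^{x} + B x e^{x} + 2 B e^{x}
This must equal f(x, t) identically; expanded, f = 3 t e^{x} - 2 t - 2 x^{2} + 3 x e^{x} - 2 x + 6 e^{x} - 2.
Matching coefficients of the independent functions:
  [constant term, t, x, x^{2}]:  2 A = -2
  [t e^{x}, x e^{x}]:  B = 3
  [e^{x}]:  2 B = 6
Solving: A = -1, B = 3.
Check against the point condition:
  u(0, 0) = 3  ⟹  B = 3  ✓
Hence u(x, t) = - x^{2} + 3 e^{x}.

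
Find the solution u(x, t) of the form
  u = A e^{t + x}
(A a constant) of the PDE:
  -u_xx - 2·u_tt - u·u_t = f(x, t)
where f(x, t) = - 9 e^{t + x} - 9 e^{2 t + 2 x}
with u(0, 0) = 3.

Substitute the ansatz u = A e^{t + x} into the left-hand side.
Derivatives of the ansatz:
  u_xx = A e^{t} e^{x}
  u_tt = A e^{t} e^{x}
  u_t = A e^{t} e^{x}
Term by term:
  -u_xx = - A e^{t} e^{x}
  -2·u_tt = - 2 A e^{t} e^{x}
  -u·u_t = - A^{2} e^{2 t} e^{2 x}
So the left-hand side equals
  - A^{2} e^{2 t} e^{2 x} - 3 A e^{t} e^{x}
This must equal f(x, t) identically; expanded, f = - 9 e^{2 t} e^{2 x} - 9 e^{t} e^{x}.
Matching coefficients of the independent functions:
  [e^{t} e^{x}]:  - 3 A = -9
  [e^{2 t} e^{2 x}]:  - A^{2} = -9
Solving: A = 3.
Check against the point condition:
  u(0, 0) = 3  ⟹  A = 3  ✓
Hence u(x, t) = 3 e^{t + x}.

Answer: u(x, t) = 3 e^{t + x}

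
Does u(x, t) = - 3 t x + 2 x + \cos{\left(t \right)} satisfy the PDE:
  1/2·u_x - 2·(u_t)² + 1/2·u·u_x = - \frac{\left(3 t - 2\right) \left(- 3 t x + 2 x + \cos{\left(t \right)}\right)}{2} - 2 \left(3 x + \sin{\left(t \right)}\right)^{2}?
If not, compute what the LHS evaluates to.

Answer: No, the LHS evaluates to - \frac{3 t}{2} - \frac{\left(3 t - 2\right) \left(- 3 t x + 2 x + \cos{\left(t \right)}\right)}{2} - 2 \left(3 x + \sin{\left(t \right)}\right)^{2} + 1

Derivation:
Evaluate each term of the left-hand side for u = - 3 t x + 2 x + \cos{\left(t \right)}.
Derivatives:
  u_x = 2 - 3 t
  u_t = - 3 x - \sin{\left(t \right)}
Terms:
  1/2·u_x = 1 - \frac{3 t}{2}
  -2·(u_t)² = - 2 \left(3 x + \sin{\left(t \right)}\right)^{2}
  1/2·u·u_x = \left(1 - \frac{3 t}{2}\right) \left(- 3 t x + 2 x + \cos{\left(t \right)}\right)
Sum: LHS = - \frac{3 t}{2} - \frac{\left(3 t - 2\right) \left(- 3 t x + 2 x + \cos{\left(t \right)}\right)}{2} - 2 \left(3 x + \sin{\left(t \right)}\right)^{2} + 1
Given right-hand side: - \frac{\left(3 t - 2\right) \left(- 3 t x + 2 x + \cos{\left(t \right)}\right)}{2} - 2 \left(3 x + \sin{\left(t \right)}\right)^{2}. Difference LHS − RHS = 1 - \frac{3 t}{2} ≠ 0, so u is not a solution.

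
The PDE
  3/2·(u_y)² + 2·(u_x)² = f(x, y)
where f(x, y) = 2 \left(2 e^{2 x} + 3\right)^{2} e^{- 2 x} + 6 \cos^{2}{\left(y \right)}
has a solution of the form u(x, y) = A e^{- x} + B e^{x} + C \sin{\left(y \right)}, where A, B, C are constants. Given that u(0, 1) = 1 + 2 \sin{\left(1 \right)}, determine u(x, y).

Substitute the ansatz u = A e^{- x} + B e^{x} + C \sin{\left(y \right)} into the left-hand side.
Derivatives of the ansatz:
  u_y = C \cos{\left(y \right)}
  u_x = - A e^{- x} + B e^{x}
Term by term:
  3/2·(u_y)² = \frac{3 C^{2} \cos^{2}{\left(y \right)}}{2}
  2·(u_x)² = 2 A^{2} e^{- 2 x} - 4 A B + 2 B^{2} e^{2 x}
So the left-hand side equals
  2 A^{2} e^{- 2 x} - 4 A B + 2 B^{2} e^{2 x} + \frac{3 C^{2} \cos^{2}{\left(y \right)}}{2}
This must equal f(x, y) identically; expanded, f = 8 e^{2 x} + 6 \cos^{2}{\left(y \right)} + 24 + 18 e^{- 2 x}.
Matching coefficients of the independent functions:
  [constant term]:  - 4 A B = 24
  [e^{- 2 x}]:  2 A^{2} = 18
  [e^{2 x}]:  2 B^{2} = 8
  [\cos^{2}{\left(y \right)}]:  \frac{3 C^{2}}{2} = 6
These equations allow (A, B, C) = (-3, 2, -2) or (-3, 2, 2) or (3, -2, -2) or (3, -2, 2).
Impose the point condition(s):
  u(0, 1) = 1 + 2 \sin{\left(1 \right)}  ⟹  A + B + C \sin{\left(1 \right)} = 1 + 2 \sin{\left(1 \right)}
Only A = 3, B = -2, C = 2 satisfies everything.
Hence u(x, y) = - 2 e^{x} + 2 \sin{\left(y \right)} + 3 e^{- x}.

Answer: u(x, y) = - 2 e^{x} + 2 \sin{\left(y \right)} + 3 e^{- x}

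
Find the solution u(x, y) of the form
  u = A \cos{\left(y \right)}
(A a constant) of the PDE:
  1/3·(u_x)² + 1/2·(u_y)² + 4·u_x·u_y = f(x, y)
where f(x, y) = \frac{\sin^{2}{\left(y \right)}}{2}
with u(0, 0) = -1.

Answer: u(x, y) = - \cos{\left(y \right)}

Derivation:
Substitute the ansatz u = A \cos{\left(y \right)} into the left-hand side.
Derivatives of the ansatz:
  u_x = 0
  u_y = - A \sin{\left(y \right)}
Term by term:
  1/3·(u_x)² = 0
  1/2·(u_y)² = \frac{A^{2} \sin^{2}{\left(y \right)}}{2}
  4·u_x·u_y = 0
So the left-hand side equals
  \frac{A^{2} \sin^{2}{\left(y \right)}}{2}
This must equal f(x, y) = \frac{\sin^{2}{\left(y \right)}}{2} identically.
Matching coefficients of the independent functions:
  [\sin^{2}{\left(y \right)}]:  \frac{A^{2}}{2} = \frac{1}{2}
These equations allow (A) = (-1) or (1).
Impose the point condition(s):
  u(0, 0) = -1  ⟹  A = -1
Only A = -1 satisfies everything.
Hence u(x, y) = - \cos{\left(y \right)}.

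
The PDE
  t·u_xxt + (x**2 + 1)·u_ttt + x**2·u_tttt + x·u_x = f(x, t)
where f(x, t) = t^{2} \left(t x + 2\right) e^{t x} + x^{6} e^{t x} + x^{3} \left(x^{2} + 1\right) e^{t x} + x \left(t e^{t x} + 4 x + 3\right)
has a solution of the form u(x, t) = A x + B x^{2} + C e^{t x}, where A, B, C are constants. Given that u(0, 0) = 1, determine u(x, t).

Answer: u(x, t) = 2 x^{2} + 3 x + e^{t x}

Derivation:
Substitute the ansatz u = A x + B x^{2} + C e^{t x} into the left-hand side.
Derivatives of the ansatz:
  u_xxt = C t^{2} x e^{t x} + 2 C t e^{t x}
  u_ttt = C x^{3} e^{t x}
  u_tttt = C x^{4} e^{t x}
  u_x = A + 2 B x + C t e^{t x}
Term by term:
  t·u_xxt = C t^{3} x e^{t x} + 2 C t^{2} e^{t x}
  (x**2 + 1)·u_ttt = C x^{5} e^{t x} + C x^{3} e^{t x}
  x**2·u_tttt = C x^{6} e^{t x}
  x·u_x = A x + 2 B x^{2} + C t x e^{t x}
So the left-hand side equals
  A x + 2 B x^{2} + C t^{3} x e^{t x} + 2 C t^{2} e^{t x} + C t x e^{t x} + C x^{6} e^{t x} + C x^{5} e^{t x} + C x^{3} e^{t x}
This must equal f(x, t) identically; expanded, f = t^{3} x e^{t x} + 2 t^{2} e^{t x} + t x e^{t x} + x^{6} e^{t x} + x^{5} e^{t x} + x^{3} e^{t x} + 4 x^{2} + 3 x.
Matching coefficients of the independent functions:
  [x]:  A = 3
  [x^{2}]:  2 B = 4
  [t^{2} e^{t x}]:  2 C = 2
  [x^{3} e^{t x}, x^{5} e^{t x}, x^{6} e^{t x}, t x e^{t x}, …]:  C = 1
Solving: A = 3, B = 2, C = 1.
Check against the point condition:
  u(0, 0) = 1  ⟹  C = 1  ✓
Hence u(x, t) = 2 x^{2} + 3 x + e^{t x}.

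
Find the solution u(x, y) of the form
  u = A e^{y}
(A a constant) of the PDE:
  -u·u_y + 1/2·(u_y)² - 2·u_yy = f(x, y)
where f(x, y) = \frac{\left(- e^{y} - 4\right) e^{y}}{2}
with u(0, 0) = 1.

Substitute the ansatz u = A e^{y} into the left-hand side.
Derivatives of the ansatz:
  u_y = A e^{y}
  u_yy = A e^{y}
Term by term:
  -u·u_y = - A^{2} e^{2 y}
  1/2·(u_y)² = \frac{A^{2} e^{2 y}}{2}
  -2·u_yy = - 2 A e^{y}
So the left-hand side equals
  - \frac{A^{2} e^{2 y}}{2} - 2 A e^{y}
This must equal f(x, y) = \frac{\left(- e^{y} - 4\right) e^{y}}{2} identically.
Matching coefficients of the independent functions:
  [e^{y}]:  - 2 A = -2
  [e^{2 y}]:  - \frac{A^{2}}{2} = - \frac{1}{2}
Solving: A = 1.
Check against the point condition:
  u(0, 0) = 1  ⟹  A = 1  ✓
Hence u(x, y) = e^{y}.

Answer: u(x, y) = e^{y}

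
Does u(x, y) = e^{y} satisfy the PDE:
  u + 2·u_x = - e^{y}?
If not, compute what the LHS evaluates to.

Evaluate each term of the left-hand side for u = e^{y}.
Derivatives:
  u_x = 0
Terms:
  u = e^{y}
  2·u_x = 0
Sum: LHS = e^{y}
Given right-hand side: - e^{y}. Difference LHS − RHS = 2 e^{y} ≠ 0, so u is not a solution.

Answer: No, the LHS evaluates to e^{y}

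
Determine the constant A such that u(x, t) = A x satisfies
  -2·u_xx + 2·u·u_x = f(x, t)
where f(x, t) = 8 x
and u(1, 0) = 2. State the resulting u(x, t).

Substitute the ansatz u = A x into the left-hand side.
Derivatives of the ansatz:
  u_xx = 0
  u_x = A
Term by term:
  -2·u_xx = 0
  2·u·u_x = 2 A^{2} x
So the left-hand side equals
  2 A^{2} x
This must equal f(x, t) = 8 x identically.
Matching coefficients of the independent functions:
  [x]:  2 A^{2} = 8
These equations allow (A) = (-2) or (2).
Impose the point condition(s):
  u(1, 0) = 2  ⟹  A = 2
Only A = 2 satisfies everything.
Hence u(x, t) = 2 x.

Answer: u(x, t) = 2 x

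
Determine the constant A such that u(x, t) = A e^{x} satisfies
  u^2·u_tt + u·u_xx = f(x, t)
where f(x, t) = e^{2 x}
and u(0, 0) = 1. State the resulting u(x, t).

Substitute the ansatz u = A e^{x} into the left-hand side.
Derivatives of the ansatz:
  u_tt = 0
  u_xx = A e^{x}
Term by term:
  u^2·u_tt = 0
  u·u_xx = A^{2} e^{2 x}
So the left-hand side equals
  A^{2} e^{2 x}
This must equal f(x, t) = e^{2 x} identically.
Matching coefficients of the independent functions:
  [e^{2 x}]:  A^{2} = 1
These equations allow (A) = (-1) or (1).
Impose the point condition(s):
  u(0, 0) = 1  ⟹  A = 1
Only A = 1 satisfies everything.
Hence u(x, t) = e^{x}.

Answer: u(x, t) = e^{x}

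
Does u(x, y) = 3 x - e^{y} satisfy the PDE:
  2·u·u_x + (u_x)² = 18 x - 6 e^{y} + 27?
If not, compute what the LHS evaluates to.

Evaluate each term of the left-hand side for u = 3 x - e^{y}.
Derivatives:
  u_x = 3
Terms:
  2·u·u_x = 18 x - 6 e^{y}
  (u_x)² = 9
Sum: LHS = 18 x - 6 e^{y} + 9
Given right-hand side: 18 x - 6 e^{y} + 27. Difference LHS − RHS = -18 ≠ 0, so u is not a solution.

Answer: No, the LHS evaluates to 18 x - 6 e^{y} + 9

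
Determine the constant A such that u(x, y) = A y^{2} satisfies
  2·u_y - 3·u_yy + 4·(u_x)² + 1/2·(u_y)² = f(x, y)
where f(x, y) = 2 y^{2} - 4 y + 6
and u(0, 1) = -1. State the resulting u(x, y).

Substitute the ansatz u = A y^{2} into the left-hand side.
Derivatives of the ansatz:
  u_y = 2 A y
  u_yy = 2 A
  u_x = 0
Term by term:
  2·u_y = 4 A y
  -3·u_yy = - 6 A
  4·(u_x)² = 0
  1/2·(u_y)² = 2 A^{2} y^{2}
So the left-hand side equals
  2 A^{2} y^{2} + 4 A y - 6 A
This must equal f(x, y) = 2 y^{2} - 4 y + 6 identically.
Matching coefficients of the independent functions:
  [constant term]:  - 6 A = 6
  [y]:  4 A = -4
  [y^{2}]:  2 A^{2} = 2
Solving: A = -1.
Check against the point condition:
  u(0, 1) = -1  ⟹  A = -1  ✓
Hence u(x, y) = - y^{2}.

Answer: u(x, y) = - y^{2}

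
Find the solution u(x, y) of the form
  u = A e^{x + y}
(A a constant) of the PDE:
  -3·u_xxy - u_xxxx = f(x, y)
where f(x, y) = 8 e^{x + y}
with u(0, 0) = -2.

Substitute the ansatz u = A e^{x + y} into the left-hand side.
Derivatives of the ansatz:
  u_xxy = A e^{x} e^{y}
  u_xxxx = A e^{x} e^{y}
Term by term:
  -3·u_xxy = - 3 A e^{x} e^{y}
  -u_xxxx = - A e^{x} e^{y}
So the left-hand side equals
  - 4 A e^{x} e^{y}
This must equal f(x, y) identically; expanded, f = 8 e^{x} e^{y}.
Matching coefficients of the independent functions:
  [e^{x} e^{y}]:  - 4 A = 8
Solving: A = -2.
Check against the point condition:
  u(0, 0) = -2  ⟹  A = -2  ✓
Hence u(x, y) = - 2 e^{x + y}.

Answer: u(x, y) = - 2 e^{x + y}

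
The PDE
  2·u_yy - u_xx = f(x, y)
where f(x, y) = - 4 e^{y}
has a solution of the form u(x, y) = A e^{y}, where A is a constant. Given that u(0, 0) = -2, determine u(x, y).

Substitute the ansatz u = A e^{y} into the left-hand side.
Derivatives of the ansatz:
  u_yy = A e^{y}
  u_xx = 0
Term by term:
  2·u_yy = 2 A e^{y}
  -u_xx = 0
So the left-hand side equals
  2 A e^{y}
This must equal f(x, y) = - 4 e^{y} identically.
Matching coefficients of the independent functions:
  [e^{y}]:  2 A = -4
Solving: A = -2.
Check against the point condition:
  u(0, 0) = -2  ⟹  A = -2  ✓
Hence u(x, y) = - 2 e^{y}.

Answer: u(x, y) = - 2 e^{y}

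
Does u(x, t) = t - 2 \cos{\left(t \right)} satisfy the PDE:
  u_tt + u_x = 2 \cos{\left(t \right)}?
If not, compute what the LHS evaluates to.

Evaluate each term of the left-hand side for u = t - 2 \cos{\left(t \right)}.
Derivatives:
  u_tt = 2 \cos{\left(t \right)}
  u_x = 0
Terms:
  u_tt = 2 \cos{\left(t \right)}
  u_x = 0
Sum: LHS = 2 \cos{\left(t \right)}
This is exactly the given right-hand side, so u is a solution.

Answer: Yes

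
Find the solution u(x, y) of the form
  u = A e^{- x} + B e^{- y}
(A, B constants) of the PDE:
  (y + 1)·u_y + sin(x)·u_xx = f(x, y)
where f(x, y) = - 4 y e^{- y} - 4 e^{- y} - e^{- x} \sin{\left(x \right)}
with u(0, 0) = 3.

Answer: u(x, y) = 4 e^{- y} - e^{- x}

Derivation:
Substitute the ansatz u = A e^{- x} + B e^{- y} into the left-hand side.
Derivatives of the ansatz:
  u_y = - B e^{- y}
  u_xx = A e^{- x}
Term by term:
  (y + 1)·u_y = - B y e^{- y} - B e^{- y}
  sin(x)·u_xx = A e^{- x} \sin{\left(x \right)}
So the left-hand side equals
  A e^{- x} \sin{\left(x \right)} - B y e^{- y} - B e^{- y}
This must equal f(x, y) = - 4 y e^{- y} - 4 e^{- y} - e^{- x} \sin{\left(x \right)} identically.
Matching coefficients of the independent functions:
  [y e^{- y}, e^{- y}]:  - B = -4
  [e^{- x} \sin{\left(x \right)}]:  A = -1
Solving: A = -1, B = 4.
Check against the point condition:
  u(0, 0) = 3  ⟹  A + B = 3  ✓
Hence u(x, y) = 4 e^{- y} - e^{- x}.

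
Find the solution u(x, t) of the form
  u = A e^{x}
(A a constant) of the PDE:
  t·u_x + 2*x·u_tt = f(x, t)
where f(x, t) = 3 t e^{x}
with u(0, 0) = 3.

Substitute the ansatz u = A e^{x} into the left-hand side.
Derivatives of the ansatz:
  u_x = A e^{x}
  u_tt = 0
Term by term:
  t·u_x = A t e^{x}
  2*x·u_tt = 0
So the left-hand side equals
  A t e^{x}
This must equal f(x, t) = 3 t e^{x} identically.
Matching coefficients of the independent functions:
  [t e^{x}]:  A = 3
Solving: A = 3.
Check against the point condition:
  u(0, 0) = 3  ⟹  A = 3  ✓
Hence u(x, t) = 3 e^{x}.

Answer: u(x, t) = 3 e^{x}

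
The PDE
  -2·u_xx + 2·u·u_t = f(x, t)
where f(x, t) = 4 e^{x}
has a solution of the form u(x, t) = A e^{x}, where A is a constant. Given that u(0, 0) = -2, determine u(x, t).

Substitute the ansatz u = A e^{x} into the left-hand side.
Derivatives of the ansatz:
  u_xx = A e^{x}
  u_t = 0
Term by term:
  -2·u_xx = - 2 A e^{x}
  2·u·u_t = 0
So the left-hand side equals
  - 2 A e^{x}
This must equal f(x, t) = 4 e^{x} identically.
Matching coefficients of the independent functions:
  [e^{x}]:  - 2 A = 4
Solving: A = -2.
Check against the point condition:
  u(0, 0) = -2  ⟹  A = -2  ✓
Hence u(x, t) = - 2 e^{x}.

Answer: u(x, t) = - 2 e^{x}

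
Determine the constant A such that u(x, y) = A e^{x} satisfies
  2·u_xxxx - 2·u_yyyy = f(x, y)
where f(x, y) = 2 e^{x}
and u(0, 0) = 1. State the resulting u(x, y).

Substitute the ansatz u = A e^{x} into the left-hand side.
Derivatives of the ansatz:
  u_xxxx = A e^{x}
  u_yyyy = 0
Term by term:
  2·u_xxxx = 2 A e^{x}
  -2·u_yyyy = 0
So the left-hand side equals
  2 A e^{x}
This must equal f(x, y) = 2 e^{x} identically.
Matching coefficients of the independent functions:
  [e^{x}]:  2 A = 2
Solving: A = 1.
Check against the point condition:
  u(0, 0) = 1  ⟹  A = 1  ✓
Hence u(x, y) = e^{x}.

Answer: u(x, y) = e^{x}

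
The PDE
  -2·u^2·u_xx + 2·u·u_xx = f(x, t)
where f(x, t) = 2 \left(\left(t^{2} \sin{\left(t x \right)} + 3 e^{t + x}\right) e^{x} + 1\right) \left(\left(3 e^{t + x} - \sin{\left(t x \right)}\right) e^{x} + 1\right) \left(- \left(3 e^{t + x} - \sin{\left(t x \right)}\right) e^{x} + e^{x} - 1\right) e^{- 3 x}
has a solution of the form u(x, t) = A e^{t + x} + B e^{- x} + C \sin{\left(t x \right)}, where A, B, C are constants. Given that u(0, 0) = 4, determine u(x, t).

Substitute the ansatz u = A e^{t + x} + B e^{- x} + C \sin{\left(t x \right)} into the left-hand side.
Derivatives of the ansatz:
  u_xx = A e^{t} e^{x} + B e^{- x} - C t^{2} \sin{\left(t x \right)}
Term by term:
  -2·u^2·u_xx = - 2 A^{3} e^{3 t} e^{3 x} - 6 A^{2} B e^{2 t} e^{x} + 2 A^{2} C t^{2} e^{2 t} e^{2 x} \sin{\left(t x \right)} - 4 A^{2} C e^{2 t} e^{2 x} \sin{\left(t x \right)} - 6 A B^{2} e^{t} e^{- x} + 4 A B C t^{2} e^{t} \sin{\left(t x \right)} - 8 A B C e^{t} \sin{\left(t x \right)} + 4 A C^{2} t^{2} e^{t} e^{x} \sin^{2}{\left(t x \right)} - 2 A C^{2} e^{t} e^{x} \sin^{2}{\left(t x \right)} - 2 B^{3} e^{- 3 x} + 2 B^{2} C t^{2} e^{- 2 x} \sin{\left(t x \right)} - 4 B^{2} C e^{- 2 x} \sin{\left(t x \right)} + 4 B C^{2} t^{2} e^{- x} \sin^{2}{\left(t x \right)} - 2 B C^{2} e^{- x} \sin^{2}{\left(t x \right)} + 2 C^{3} t^{2} \sin^{3}{\left(t x \right)}
  2·u·u_xx = 2 A^{2} e^{2 t} e^{2 x} + 4 A B e^{t} - 2 A C t^{2} e^{t} e^{x} \sin{\left(t x \right)} + 2 A C e^{t} e^{x} \sin{\left(t x \right)} + 2 B^{2} e^{- 2 x} - 2 B C t^{2} e^{- x} \sin{\left(t x \right)} + 2 B C e^{- x} \sin{\left(t x \right)} - 2 C^{2} t^{2} \sin^{2}{\left(t x \right)}
So the left-hand side equals
  - 2 A^{3} e^{3 t} e^{3 x} - 6 A^{2} B e^{2 t} e^{x} + 2 A^{2} C t^{2} e^{2 t} e^{2 x} \sin{\left(t x \right)} - 4 A^{2} C e^{2 t} e^{2 x} \sin{\left(t x \right)} + 2 A^{2} e^{2 t} e^{2 x} - 6 A B^{2} e^{t} e^{- x} + 4 A B C t^{2} e^{t} \sin{\left(t x \right)} - 8 A B C e^{t} \sin{\left(t x \right)} + 4 A B e^{t} + 4 A C^{2} t^{2} e^{t} e^{x} \sin^{2}{\left(t x \right)} - 2 A C^{2} e^{t} e^{x} \sin^{2}{\left(t x \right)} - 2 A C t^{2} e^{t} e^{x} \sin{\left(t x \right)} + 2 A C e^{t} e^{x} \sin{\left(t x \right)} - 2 B^{3} e^{- 3 x} + 2 B^{2} C t^{2} e^{- 2 x} \sin{\left(t x \right)} - 4 B^{2} C e^{- 2 x} \sin{\left(t x \right)} + 2 B^{2} e^{- 2 x} + 4 B C^{2} t^{2} e^{- x} \sin^{2}{\left(t x \right)} - 2 B C^{2} e^{- x} \sin^{2}{\left(t x \right)} - 2 B C t^{2} e^{- x} \sin{\left(t x \right)} + 2 B C e^{- x} \sin{\left(t x \right)} + 2 C^{3} t^{2} \sin^{3}{\left(t x \right)} - 2 C^{2} t^{2} \sin^{2}{\left(t x \right)}
This must equal f(x, t) identically; expanded, f = - 18 t^{2} e^{2 t} e^{2 x} \sin{\left(t x \right)} + 12 t^{2} e^{t} e^{x} \sin^{2}{\left(t x \right)} + 6 t^{2} e^{t} e^{x} \sin{\left(t x \right)} - 12 t^{2} e^{t} \sin{\left(t x \right)} - 2 t^{2} \sin^{3}{\left(t x \right)} - 2 t^{2} \sin^{2}{\left(t x \right)} + 4 t^{2} e^{- x} \sin^{2}{\left(t x \right)} + 2 t^{2} e^{- x} \sin{\left(t x \right)} - 2 t^{2} e^{- 2 x} \sin{\left(t x \right)} - 54 e^{3 t} e^{3 x} + 36 e^{2 t} e^{2 x} \sin{\left(t x \right)} + 18 e^{2 t} e^{2 x} - 54 e^{2 t} e^{x} - 6 e^{t} e^{x} \sin^{2}{\left(t x \right)} - 6 e^{t} e^{x} \sin{\left(t x \right)} + 24 e^{t} \sin{\left(t x \right)} + 12 e^{t} - 18 e^{t} e^{- x} - 2 e^{- x} \sin^{2}{\left(t x \right)} - 2 e^{- x} \sin{\left(t x \right)} + 4 e^{- 2 x} \sin{\left(t x \right)} + 2 e^{- 2 x} - 2 e^{- 3 x}.
Matching coefficients of the independent functions:
(each divided by its leading coefficient; functions giving the same equation are listed together)
  [t^{2} \sin^{2}{\left(t x \right)}]:  C^{2} - 1 = 0
  [t^{2} \sin^{3}{\left(t x \right)}]:  C^{3} + 1 = 0
  [e^{t} e^{- x}]:  A B^{2} - 3 = 0
  [e^{t} \sin{\left(t x \right)}, t^{2} e^{t} \sin{\left(t x \right)}]:  A B C + 3 = 0
  [e^{2 t} e^{x}]:  A^{2} B - 9 = 0
  [e^{2 t} e^{2 x}]:  A^{2} - 9 = 0
  [e^{3 t} e^{3 x}]:  A^{3} - 27 = 0
  [e^{- 2 x} \sin{\left(t x \right)}, t^{2} e^{- 2 x} \sin{\left(t x \right)}]:  B^{2} C + 1 = 0
  [e^{- x} \sin{\left(t x \right)}, t^{2} e^{- x} \sin{\left(t x \right)}]:  B C + 1 = 0
  [e^{- x} \sin^{2}{\left(t x \right)}, t^{2} e^{- x} \sin^{2}{\left(t x \right)}]:  B C^{2} - 1 = 0
  [e^{t} e^{x} \sin{\left(t x \right)}, t^{2} e^{t} e^{x} \sin{\left(t x \right)}]:  A C + 3 = 0
  [e^{t} e^{x} \sin^{2}{\left(t x \right)}, t^{2} e^{t} e^{x} \sin^{2}{\left(t x \right)}]:  A C^{2} - 3 = 0
  [e^{2 t} e^{2 x} \sin{\left(t x \right)}, t^{2} e^{2 t} e^{2 x} \sin{\left(t x \right)}]:  A^{2} C + 9 = 0
  [e^{t}]:  A B - 3 = 0
  [e^{- 3 x}]:  B^{3} - 1 = 0
  [e^{- 2 x}]:  B^{2} - 1 = 0
Solving: A = 3, B = 1, C = -1.
Check against the point condition:
  u(0, 0) = 4  ⟹  A + B = 4  ✓
Hence u(x, t) = 3 e^{t + x} - \sin{\left(t x \right)} + e^{- x}.

Answer: u(x, t) = 3 e^{t + x} - \sin{\left(t x \right)} + e^{- x}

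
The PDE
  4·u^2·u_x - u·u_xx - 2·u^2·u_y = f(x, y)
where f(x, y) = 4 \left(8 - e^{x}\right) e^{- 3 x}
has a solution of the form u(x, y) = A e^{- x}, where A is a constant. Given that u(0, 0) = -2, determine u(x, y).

Answer: u(x, y) = - 2 e^{- x}

Derivation:
Substitute the ansatz u = A e^{- x} into the left-hand side.
Derivatives of the ansatz:
  u_x = - A e^{- x}
  u_xx = A e^{- x}
  u_y = 0
Term by term:
  4·u^2·u_x = - 4 A^{3} e^{- 3 x}
  -u·u_xx = - A^{2} e^{- 2 x}
  -2·u^2·u_y = 0
So the left-hand side equals
  - 4 A^{3} e^{- 3 x} - A^{2} e^{- 2 x}
This must equal f(x, y) identically; expanded, f = - 4 e^{- 2 x} + 32 e^{- 3 x}.
Matching coefficients of the independent functions:
  [e^{- 3 x}]:  - 4 A^{3} = 32
  [e^{- 2 x}]:  - A^{2} = -4
Solving: A = -2.
Check against the point condition:
  u(0, 0) = -2  ⟹  A = -2  ✓
Hence u(x, y) = - 2 e^{- x}.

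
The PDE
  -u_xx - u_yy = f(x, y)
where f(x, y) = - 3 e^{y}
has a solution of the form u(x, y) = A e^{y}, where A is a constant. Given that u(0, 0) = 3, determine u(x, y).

Substitute the ansatz u = A e^{y} into the left-hand side.
Derivatives of the ansatz:
  u_xx = 0
  u_yy = A e^{y}
Term by term:
  -u_xx = 0
  -u_yy = - A e^{y}
So the left-hand side equals
  - A e^{y}
This must equal f(x, y) = - 3 e^{y} identically.
Matching coefficients of the independent functions:
  [e^{y}]:  - A = -3
Solving: A = 3.
Check against the point condition:
  u(0, 0) = 3  ⟹  A = 3  ✓
Hence u(x, y) = 3 e^{y}.

Answer: u(x, y) = 3 e^{y}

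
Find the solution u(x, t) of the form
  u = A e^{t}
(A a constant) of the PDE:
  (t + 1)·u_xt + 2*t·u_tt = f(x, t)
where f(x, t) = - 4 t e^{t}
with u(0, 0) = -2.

Substitute the ansatz u = A e^{t} into the left-hand side.
Derivatives of the ansatz:
  u_xt = 0
  u_tt = A e^{t}
Term by term:
  (t + 1)·u_xt = 0
  2*t·u_tt = 2 A t e^{t}
So the left-hand side equals
  2 A t e^{t}
This must equal f(x, t) = - 4 t e^{t} identically.
Matching coefficients of the independent functions:
  [t e^{t}]:  2 A = -4
Solving: A = -2.
Check against the point condition:
  u(0, 0) = -2  ⟹  A = -2  ✓
Hence u(x, t) = - 2 e^{t}.

Answer: u(x, t) = - 2 e^{t}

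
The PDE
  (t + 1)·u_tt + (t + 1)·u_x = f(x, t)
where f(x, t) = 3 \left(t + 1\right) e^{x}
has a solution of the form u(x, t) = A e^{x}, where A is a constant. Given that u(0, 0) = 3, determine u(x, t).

Answer: u(x, t) = 3 e^{x}

Derivation:
Substitute the ansatz u = A e^{x} into the left-hand side.
Derivatives of the ansatz:
  u_tt = 0
  u_x = A e^{x}
Term by term:
  (t + 1)·u_tt = 0
  (t + 1)·u_x = A t e^{x} + A e^{x}
So the left-hand side equals
  A t e^{x} + A e^{x}
This must equal f(x, t) identically; expanded, f = 3 t e^{x} + 3 e^{x}.
Matching coefficients of the independent functions:
  [t e^{x}, e^{x}]:  A = 3
Solving: A = 3.
Check against the point condition:
  u(0, 0) = 3  ⟹  A = 3  ✓
Hence u(x, t) = 3 e^{x}.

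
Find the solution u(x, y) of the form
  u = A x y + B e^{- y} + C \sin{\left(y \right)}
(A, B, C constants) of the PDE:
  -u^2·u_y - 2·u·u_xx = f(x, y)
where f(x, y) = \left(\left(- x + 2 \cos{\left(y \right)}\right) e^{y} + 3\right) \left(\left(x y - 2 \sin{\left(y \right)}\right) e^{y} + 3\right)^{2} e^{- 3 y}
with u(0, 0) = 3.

Answer: u(x, y) = x y - 2 \sin{\left(y \right)} + 3 e^{- y}

Derivation:
Substitute the ansatz u = A x y + B e^{- y} + C \sin{\left(y \right)} into the left-hand side.
Derivatives of the ansatz:
  u_y = A x - B e^{- y} + C \cos{\left(y \right)}
  u_xx = 0
Term by term:
  -u^2·u_y = - A^{3} x^{3} y^{2} + A^{2} B x^{2} y^{2} e^{- y} - 2 A^{2} B x^{2} y e^{- y} - A^{2} C x^{2} y^{2} \cos{\left(y \right)} - 2 A^{2} C x^{2} y \sin{\left(y \right)} + 2 A B^{2} x y e^{- 2 y} - A B^{2} x e^{- 2 y} + 2 A B C x y e^{- y} \sin{\left(y \right)} - 2 A B C x y e^{- y} \cos{\left(y \right)} - 2 A B C x e^{- y} \sin{\left(y \right)} - 2 A C^{2} x y \sin{\left(y \right)} \cos{\left(y \right)} - A C^{2} x \sin^{2}{\left(y \right)} + B^{3} e^{- 3 y} + 2 B^{2} C e^{- 2 y} \sin{\left(y \right)} - B^{2} C e^{- 2 y} \cos{\left(y \right)} + B C^{2} e^{- y} \sin^{2}{\left(y \right)} - 2 B C^{2} e^{- y} \sin{\left(y \right)} \cos{\left(y \right)} - C^{3} \sin^{2}{\left(y \right)} \cos{\left(y \right)}
  -2·u·u_xx = 0
So the left-hand side equals
  - A^{3} x^{3} y^{2} + A^{2} B x^{2} y^{2} e^{- y} - 2 A^{2} B x^{2} y e^{- y} - A^{2} C x^{2} y^{2} \cos{\left(y \right)} - 2 A^{2} C x^{2} y \sin{\left(y \right)} + 2 A B^{2} x y e^{- 2 y} - A B^{2} x e^{- 2 y} + 2 A B C x y e^{- y} \sin{\left(y \right)} - 2 A B C x y e^{- y} \cos{\left(y \right)} - 2 A B C x e^{- y} \sin{\left(y \right)} - 2 A C^{2} x y \sin{\left(y \right)} \cos{\left(y \right)} - A C^{2} x \sin^{2}{\left(y \right)} + B^{3} e^{- 3 y} + 2 B^{2} C e^{- 2 y} \sin{\left(y \right)} - B^{2} C e^{- 2 y} \cos{\left(y \right)} + B C^{2} e^{- y} \sin^{2}{\left(y \right)} - 2 B C^{2} e^{- y} \sin{\left(y \right)} \cos{\left(y \right)} - C^{3} \sin^{2}{\left(y \right)} \cos{\left(y \right)}
This must equal f(x, y) identically; expanded, f = - x^{3} y^{2} + 2 x^{2} y^{2} \cos{\left(y \right)} + 3 x^{2} y^{2} e^{- y} + 4 x^{2} y \sin{\left(y \right)} - 6 x^{2} y e^{- y} - 8 x y \sin{\left(y \right)} \cos{\left(y \right)} - 12 x y e^{- y} \sin{\left(y \right)} + 12 x y e^{- y} \cos{\left(y \right)} + 18 x y e^{- 2 y} - 4 x \sin^{2}{\left(y \right)} + 12 x e^{- y} \sin{\left(y \right)} - 9 x e^{- 2 y} + 8 \sin^{2}{\left(y \right)} \cos{\left(y \right)} + 12 e^{- y} \sin^{2}{\left(y \right)} - 24 e^{- y} \sin{\left(y \right)} \cos{\left(y \right)} - 36 e^{- 2 y} \sin{\left(y \right)} + 18 e^{- 2 y} \cos{\left(y \right)} + 27 e^{- 3 y}.
Matching coefficients of the independent functions:
(each divided by its leading coefficient; functions giving the same equation are listed together)
  [x e^{- 2 y}, x y e^{- 2 y}]:  A B^{2} - 9 = 0
  [x \sin^{2}{\left(y \right)}, x y \sin{\left(y \right)} \cos{\left(y \right)}]:  A C^{2} - 4 = 0
  [x^{3} y^{2}]:  A^{3} - 1 = 0
  [e^{- 2 y} \sin{\left(y \right)}, e^{- 2 y} \cos{\left(y \right)}]:  B^{2} C + 18 = 0
  [e^{- y} \sin^{2}{\left(y \right)}, e^{- y} \sin{\left(y \right)} \cos{\left(y \right)}]:  B C^{2} - 12 = 0
  [\sin^{2}{\left(y \right)} \cos{\left(y \right)}]:  C^{3} + 8 = 0
  [x e^{- y} \sin{\left(y \right)}, x y e^{- y} \sin{\left(y \right)}, x y e^{- y} \cos{\left(y \right)}]:  A B C + 6 = 0
  [x^{2} y e^{- y}, x^{2} y^{2} e^{- y}]:  A^{2} B - 3 = 0
  [x^{2} y \sin{\left(y \right)}, x^{2} y^{2} \cos{\left(y \right)}]:  A^{2} C + 2 = 0
  [e^{- 3 y}]:  B^{3} - 27 = 0
Solving: A = 1, B = 3, C = -2.
Check against the point condition:
  u(0, 0) = 3  ⟹  B = 3  ✓
Hence u(x, y) = x y - 2 \sin{\left(y \right)} + 3 e^{- y}.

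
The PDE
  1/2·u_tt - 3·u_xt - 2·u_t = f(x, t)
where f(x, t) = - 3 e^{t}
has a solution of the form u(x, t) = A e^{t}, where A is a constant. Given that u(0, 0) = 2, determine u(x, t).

Substitute the ansatz u = A e^{t} into the left-hand side.
Derivatives of the ansatz:
  u_tt = A e^{t}
  u_xt = 0
  u_t = A e^{t}
Term by term:
  1/2·u_tt = \frac{A e^{t}}{2}
  -3·u_xt = 0
  -2·u_t = - 2 A e^{t}
So the left-hand side equals
  - \frac{3 A e^{t}}{2}
This must equal f(x, t) = - 3 e^{t} identically.
Matching coefficients of the independent functions:
  [e^{t}]:  - \frac{3 A}{2} = -3
Solving: A = 2.
Check against the point condition:
  u(0, 0) = 2  ⟹  A = 2  ✓
Hence u(x, t) = 2 e^{t}.

Answer: u(x, t) = 2 e^{t}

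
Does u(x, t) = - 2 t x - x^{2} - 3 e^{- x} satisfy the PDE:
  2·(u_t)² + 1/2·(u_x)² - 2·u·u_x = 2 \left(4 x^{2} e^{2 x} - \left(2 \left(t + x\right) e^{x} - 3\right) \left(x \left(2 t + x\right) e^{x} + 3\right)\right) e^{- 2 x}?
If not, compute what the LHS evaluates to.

Answer: No, the LHS evaluates to \frac{\left(16 x^{2} e^{2 x} + \left(2 \left(t + x\right) e^{x} - 3\right)^{2} - 4 \left(2 \left(t + x\right) e^{x} - 3\right) \left(x \left(2 t + x\right) e^{x} + 3\right)\right) e^{- 2 x}}{2}

Derivation:
Evaluate each term of the left-hand side for u = - 2 t x - x^{2} - 3 e^{- x}.
Derivatives:
  u_t = - 2 x
  u_x = - 2 t - 2 x + 3 e^{- x}
Terms:
  2·(u_t)² = 8 x^{2}
  1/2·(u_x)² = \frac{\left(2 \left(t + x\right) e^{x} - 3\right)^{2} e^{- 2 x}}{2}
  -2·u·u_x = - 2 \left(2 \left(t + x\right) e^{x} - 3\right) \left(x \left(2 t + x\right) e^{x} + 3\right) e^{- 2 x}
Sum: LHS = \frac{\left(16 x^{2} e^{2 x} + \left(2 \left(t + x\right) e^{x} - 3\right)^{2} - 4 \left(2 \left(t + x\right) e^{x} - 3\right) \left(x \left(2 t + x\right) e^{x} + 3\right)\right) e^{- 2 x}}{2}
Given right-hand side: 2 \left(4 x^{2} e^{2 x} - \left(2 \left(t + x\right) e^{x} - 3\right) \left(x \left(2 t + x\right) e^{x} + 3\right)\right) e^{- 2 x}. Difference LHS − RHS = \frac{\left(2 \left(t + x\right) e^{x} - 3\right)^{2} e^{- 2 x}}{2} ≠ 0, so u is not a solution.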